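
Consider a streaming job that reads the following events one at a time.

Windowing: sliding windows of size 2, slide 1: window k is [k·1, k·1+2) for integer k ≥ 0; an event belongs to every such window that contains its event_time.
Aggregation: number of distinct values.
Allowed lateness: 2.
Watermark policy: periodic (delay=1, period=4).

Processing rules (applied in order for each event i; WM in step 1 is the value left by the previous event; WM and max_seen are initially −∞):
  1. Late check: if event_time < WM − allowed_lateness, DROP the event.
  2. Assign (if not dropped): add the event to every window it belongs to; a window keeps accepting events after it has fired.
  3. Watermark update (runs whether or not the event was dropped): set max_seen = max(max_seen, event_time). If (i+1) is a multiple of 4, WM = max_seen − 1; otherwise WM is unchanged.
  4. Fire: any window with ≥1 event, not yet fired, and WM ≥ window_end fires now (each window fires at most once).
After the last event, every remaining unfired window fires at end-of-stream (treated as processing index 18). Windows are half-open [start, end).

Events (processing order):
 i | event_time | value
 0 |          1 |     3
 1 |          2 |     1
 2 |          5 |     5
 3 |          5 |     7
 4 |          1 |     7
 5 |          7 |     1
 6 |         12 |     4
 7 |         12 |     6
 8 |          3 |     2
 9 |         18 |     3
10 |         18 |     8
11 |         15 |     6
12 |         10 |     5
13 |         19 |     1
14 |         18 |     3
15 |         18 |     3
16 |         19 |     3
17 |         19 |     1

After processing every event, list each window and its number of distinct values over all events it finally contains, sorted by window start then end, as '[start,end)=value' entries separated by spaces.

i=0 t=1 v=3: → [1,3),[0,2); WM=−∞
i=1 t=2 v=1: → [2,4),[1,3); WM=−∞
i=2 t=5 v=5: → [5,7),[4,6); WM=−∞
i=3 t=5 v=7: → [5,7),[4,6); WM=4; [0,2) fires=1 [1,3) fires=2 [2,4) fires=1
i=4 t=1 v=7: DROP (t<4-2); WM=4
i=5 t=7 v=1: → [7,9),[6,8); WM=4
i=6 t=12 v=4: → [12,14),[11,13); WM=4
i=7 t=12 v=6: → [12,14),[11,13); WM=11; [4,6) fires=2 [5,7) fires=2 [6,8) fires=1 [7,9) fires=1
i=8 t=3 v=2: DROP (t<11-2); WM=11
i=9 t=18 v=3: → [18,20),[17,19); WM=11
i=10 t=18 v=8: → [18,20),[17,19); WM=11
i=11 t=15 v=6: → [15,17),[14,16); WM=17; [11,13) fires=2 [12,14) fires=2 [14,16) fires=1 [15,17) fires=1
i=12 t=10 v=5: DROP (t<17-2); WM=17
i=13 t=19 v=1: → [19,21),[18,20); WM=17
i=14 t=18 v=3: → [18,20),[17,19); WM=17
i=15 t=18 v=3: → [18,20),[17,19); WM=18
i=16 t=19 v=3: → [19,21),[18,20); WM=18
i=17 t=19 v=1: → [19,21),[18,20); WM=18

[0,2)=1 [1,3)=2 [2,4)=1 [4,6)=2 [5,7)=2 [6,8)=1 [7,9)=1 [11,13)=2 [12,14)=2 [14,16)=1 [15,17)=1 [17,19)=2 [18,20)=3 [19,21)=2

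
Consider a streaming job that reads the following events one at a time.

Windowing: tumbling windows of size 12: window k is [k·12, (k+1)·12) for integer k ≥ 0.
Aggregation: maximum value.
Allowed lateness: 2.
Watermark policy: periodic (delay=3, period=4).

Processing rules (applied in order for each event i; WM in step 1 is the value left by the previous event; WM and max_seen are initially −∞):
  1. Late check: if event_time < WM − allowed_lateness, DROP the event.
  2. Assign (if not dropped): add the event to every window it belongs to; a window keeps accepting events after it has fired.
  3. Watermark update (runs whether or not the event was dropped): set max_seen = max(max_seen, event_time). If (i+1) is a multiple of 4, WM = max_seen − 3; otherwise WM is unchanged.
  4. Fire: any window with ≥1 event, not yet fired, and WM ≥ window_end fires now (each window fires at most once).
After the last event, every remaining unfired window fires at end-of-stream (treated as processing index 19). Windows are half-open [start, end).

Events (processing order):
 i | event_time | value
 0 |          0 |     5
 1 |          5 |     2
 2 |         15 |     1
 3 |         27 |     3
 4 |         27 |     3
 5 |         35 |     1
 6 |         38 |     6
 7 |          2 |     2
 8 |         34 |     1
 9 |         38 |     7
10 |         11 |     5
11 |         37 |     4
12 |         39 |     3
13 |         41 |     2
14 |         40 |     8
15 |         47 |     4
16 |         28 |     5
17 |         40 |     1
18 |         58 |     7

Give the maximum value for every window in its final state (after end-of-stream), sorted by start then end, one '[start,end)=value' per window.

[0,12)=5 [12,24)=1 [24,36)=3 [36,48)=8 [48,60)=7

i=0 t=0 v=5: → [0,12); WM=−∞
i=1 t=5 v=2: → [0,12); WM=−∞
i=2 t=15 v=1: → [12,24); WM=−∞
i=3 t=27 v=3: → [24,36); WM=24; [0,12) fires=5 [12,24) fires=1
i=4 t=27 v=3: → [24,36); WM=24
i=5 t=35 v=1: → [24,36); WM=24
i=6 t=38 v=6: → [36,48); WM=24
i=7 t=2 v=2: DROP (t<24-2); WM=35
i=8 t=34 v=1: → [24,36); WM=35
i=9 t=38 v=7: → [36,48); WM=35
i=10 t=11 v=5: DROP (t<35-2); WM=35
i=11 t=37 v=4: → [36,48); WM=35
i=12 t=39 v=3: → [36,48); WM=35
i=13 t=41 v=2: → [36,48); WM=35
i=14 t=40 v=8: → [36,48); WM=35
i=15 t=47 v=4: → [36,48); WM=44; [24,36) fires=3
i=16 t=28 v=5: DROP (t<44-2); WM=44
i=17 t=40 v=1: DROP (t<44-2); WM=44
i=18 t=58 v=7: → [48,60); WM=44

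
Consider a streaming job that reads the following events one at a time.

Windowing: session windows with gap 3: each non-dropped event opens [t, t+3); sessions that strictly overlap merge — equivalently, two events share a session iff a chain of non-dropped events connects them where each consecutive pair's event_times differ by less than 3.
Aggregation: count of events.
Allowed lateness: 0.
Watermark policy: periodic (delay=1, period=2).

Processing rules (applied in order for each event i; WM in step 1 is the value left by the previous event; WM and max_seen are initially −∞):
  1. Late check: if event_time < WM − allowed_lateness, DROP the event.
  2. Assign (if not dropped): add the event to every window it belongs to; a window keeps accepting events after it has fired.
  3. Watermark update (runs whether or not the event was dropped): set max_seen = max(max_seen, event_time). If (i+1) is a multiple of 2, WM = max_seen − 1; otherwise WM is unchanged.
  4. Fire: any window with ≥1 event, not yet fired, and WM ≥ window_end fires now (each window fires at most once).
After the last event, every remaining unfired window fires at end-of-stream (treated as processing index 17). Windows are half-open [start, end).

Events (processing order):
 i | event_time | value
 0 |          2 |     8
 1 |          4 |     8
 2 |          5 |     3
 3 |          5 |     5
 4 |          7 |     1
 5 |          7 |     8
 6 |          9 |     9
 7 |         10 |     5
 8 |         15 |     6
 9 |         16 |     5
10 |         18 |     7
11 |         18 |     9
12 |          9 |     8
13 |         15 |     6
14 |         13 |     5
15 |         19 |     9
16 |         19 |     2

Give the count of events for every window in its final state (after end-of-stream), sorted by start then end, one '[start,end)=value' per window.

i=0 t=2 v=8: → [2,5); WM=−∞
i=1 t=4 v=8: → [2,7); WM=3
i=2 t=5 v=3: → [2,8); WM=3
i=3 t=5 v=5: → [2,8); WM=4
i=4 t=7 v=1: → [2,10); WM=4
i=5 t=7 v=8: → [2,10); WM=6
i=6 t=9 v=9: → [2,12); WM=6
i=7 t=10 v=5: → [2,13); WM=9
i=8 t=15 v=6: → [15,18); WM=9
i=9 t=16 v=5: → [15,19); WM=15
i=10 t=18 v=7: → [15,21); WM=15
i=11 t=18 v=9: → [15,21); WM=17
i=12 t=9 v=8: DROP (t<17-0); WM=17
i=13 t=15 v=6: DROP (t<17-0); WM=17
i=14 t=13 v=5: DROP (t<17-0); WM=17
i=15 t=19 v=9: → [15,22); WM=18
i=16 t=19 v=2: → [15,22); WM=18

[2,13)=8 [15,22)=6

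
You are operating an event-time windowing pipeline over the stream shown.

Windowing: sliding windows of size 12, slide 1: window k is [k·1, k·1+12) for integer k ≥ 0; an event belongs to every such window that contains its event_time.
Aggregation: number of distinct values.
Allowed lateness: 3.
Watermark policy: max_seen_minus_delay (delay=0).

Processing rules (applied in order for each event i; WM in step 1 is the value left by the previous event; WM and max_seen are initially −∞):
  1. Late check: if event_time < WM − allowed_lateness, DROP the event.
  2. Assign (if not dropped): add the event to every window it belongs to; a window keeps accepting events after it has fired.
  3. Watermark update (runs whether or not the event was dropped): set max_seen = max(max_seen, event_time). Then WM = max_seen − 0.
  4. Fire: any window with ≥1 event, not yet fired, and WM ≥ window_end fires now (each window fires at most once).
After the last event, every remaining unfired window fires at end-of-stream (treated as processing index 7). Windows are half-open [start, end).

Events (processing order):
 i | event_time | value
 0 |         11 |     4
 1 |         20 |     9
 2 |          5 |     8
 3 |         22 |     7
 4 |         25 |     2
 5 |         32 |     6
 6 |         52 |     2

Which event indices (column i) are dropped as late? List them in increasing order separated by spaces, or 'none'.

i=0 t=11 v=4: → [11,23),[10,22),[9,21),[8,20),[7,19),[6,18),[5,17),[4,16),[3,15),[2,14),[1,13),[0,12); WM=11
i=1 t=20 v=9: → [20,32),[19,31),[18,30),[17,29),[16,28),[15,27),[14,26),[13,25),[12,24),[11,23),[10,22),[9,21); WM=20; [0,12) fires=1 [1,13) fires=1 [2,14) fires=1 [3,15) fires=1 [4,16) fires=1 [5,17) fires=1 [6,18) fires=1 [7,19) fires=1 [8,20) fires=1
i=2 t=5 v=8: DROP (t<20-3); WM=20
i=3 t=22 v=7: → [22,34),[21,33),[20,32),[19,31),[18,30),[17,29),[16,28),[15,27),[14,26),[13,25),[12,24),[11,23); WM=22; [9,21) fires=2 [10,22) fires=2
i=4 t=25 v=2: → [25,37),[24,36),[23,35),[22,34),[21,33),[20,32),[19,31),[18,30),[17,29),[16,28),[15,27),[14,26); WM=25; [11,23) fires=3 [12,24) fires=2 [13,25) fires=2
i=5 t=32 v=6: → [32,44),[31,43),[30,42),[29,41),[28,40),[27,39),[26,38),[25,37),[24,36),[23,35),[22,34),[21,33); WM=32; [14,26) fires=3 [15,27) fires=3 [16,28) fires=3 [17,29) fires=3 [18,30) fires=3 [19,31) fires=3 [20,32) fires=3
i=6 t=52 v=2: → [52,64),[51,63),[50,62),[49,61),[48,60),[47,59),[46,58),[45,57),[44,56),[43,55),[42,54),[41,53); WM=52; [21,33) fires=3 [22,34) fires=3 [23,35) fires=2 [24,36) fires=2 [25,37) fires=2 [26,38) fires=1 [27,39) fires=1 [28,40) fires=1 [29,41) fires=1 [30,42) fires=1 [31,43) fires=1 [32,44) fires=1

2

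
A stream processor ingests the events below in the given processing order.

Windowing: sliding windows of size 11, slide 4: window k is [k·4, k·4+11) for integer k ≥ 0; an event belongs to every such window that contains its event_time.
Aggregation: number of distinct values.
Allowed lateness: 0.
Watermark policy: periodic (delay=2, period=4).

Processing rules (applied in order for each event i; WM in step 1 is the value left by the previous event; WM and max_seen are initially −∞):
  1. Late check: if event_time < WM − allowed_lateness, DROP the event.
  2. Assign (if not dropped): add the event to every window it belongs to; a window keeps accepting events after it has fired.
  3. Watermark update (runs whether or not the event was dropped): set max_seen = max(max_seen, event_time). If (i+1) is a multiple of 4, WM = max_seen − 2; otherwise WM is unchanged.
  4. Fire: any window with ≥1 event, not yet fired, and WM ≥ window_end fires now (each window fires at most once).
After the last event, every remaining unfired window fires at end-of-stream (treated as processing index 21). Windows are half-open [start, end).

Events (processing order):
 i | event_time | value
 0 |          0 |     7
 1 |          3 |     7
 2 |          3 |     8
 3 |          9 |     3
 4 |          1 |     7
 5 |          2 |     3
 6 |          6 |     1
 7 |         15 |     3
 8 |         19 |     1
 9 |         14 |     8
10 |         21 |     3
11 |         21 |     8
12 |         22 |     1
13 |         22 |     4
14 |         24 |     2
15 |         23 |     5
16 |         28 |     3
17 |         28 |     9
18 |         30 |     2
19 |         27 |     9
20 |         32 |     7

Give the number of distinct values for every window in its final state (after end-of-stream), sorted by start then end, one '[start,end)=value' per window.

[0,11)=3 [4,15)=2 [8,19)=2 [12,23)=4 [16,27)=6 [20,31)=7 [24,35)=4 [28,39)=4 [32,43)=1

i=0 t=0 v=7: → [0,11); WM=−∞
i=1 t=3 v=7: → [0,11); WM=−∞
i=2 t=3 v=8: → [0,11); WM=−∞
i=3 t=9 v=3: → [8,19),[4,15),[0,11); WM=7
i=4 t=1 v=7: DROP (t<7-0); WM=7
i=5 t=2 v=3: DROP (t<7-0); WM=7
i=6 t=6 v=1: DROP (t<7-0); WM=7
i=7 t=15 v=3: → [12,23),[8,19); WM=13; [0,11) fires=3
i=8 t=19 v=1: → [16,27),[12,23); WM=13
i=9 t=14 v=8: → [12,23),[8,19),[4,15); WM=13
i=10 t=21 v=3: → [20,31),[16,27),[12,23); WM=13
i=11 t=21 v=8: → [20,31),[16,27),[12,23); WM=19; [4,15) fires=2 [8,19) fires=2
i=12 t=22 v=1: → [20,31),[16,27),[12,23); WM=19
i=13 t=22 v=4: → [20,31),[16,27),[12,23); WM=19
i=14 t=24 v=2: → [24,35),[20,31),[16,27); WM=19
i=15 t=23 v=5: → [20,31),[16,27); WM=22
i=16 t=28 v=3: → [28,39),[24,35),[20,31); WM=22
i=17 t=28 v=9: → [28,39),[24,35),[20,31); WM=22
i=18 t=30 v=2: → [28,39),[24,35),[20,31); WM=22
i=19 t=27 v=9: → [24,35),[20,31); WM=28; [12,23) fires=4 [16,27) fires=6
i=20 t=32 v=7: → [32,43),[28,39),[24,35); WM=28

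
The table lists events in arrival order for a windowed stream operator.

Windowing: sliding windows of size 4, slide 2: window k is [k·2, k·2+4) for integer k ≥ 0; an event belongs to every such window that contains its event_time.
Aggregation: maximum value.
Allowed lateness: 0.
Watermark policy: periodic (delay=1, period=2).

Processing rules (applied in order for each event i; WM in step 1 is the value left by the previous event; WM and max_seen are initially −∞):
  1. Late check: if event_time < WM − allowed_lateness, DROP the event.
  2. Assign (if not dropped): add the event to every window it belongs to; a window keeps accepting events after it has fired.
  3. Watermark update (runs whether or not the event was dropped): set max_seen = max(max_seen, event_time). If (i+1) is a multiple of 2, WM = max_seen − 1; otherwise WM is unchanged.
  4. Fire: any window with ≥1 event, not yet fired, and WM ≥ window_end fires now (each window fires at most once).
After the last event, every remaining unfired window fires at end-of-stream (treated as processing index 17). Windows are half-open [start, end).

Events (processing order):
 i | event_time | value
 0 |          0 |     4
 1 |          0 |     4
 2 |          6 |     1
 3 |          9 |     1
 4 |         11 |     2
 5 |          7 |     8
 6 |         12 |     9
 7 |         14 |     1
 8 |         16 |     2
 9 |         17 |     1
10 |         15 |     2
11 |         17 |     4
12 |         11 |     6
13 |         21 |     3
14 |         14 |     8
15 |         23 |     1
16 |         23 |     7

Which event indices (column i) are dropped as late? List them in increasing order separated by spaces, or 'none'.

i=0 t=0 v=4: → [0,4); WM=−∞
i=1 t=0 v=4: → [0,4); WM=-1
i=2 t=6 v=1: → [6,10),[4,8); WM=-1
i=3 t=9 v=1: → [8,12),[6,10); WM=8; [0,4) fires=4 [4,8) fires=1
i=4 t=11 v=2: → [10,14),[8,12); WM=8
i=5 t=7 v=8: DROP (t<8-0); WM=10; [6,10) fires=1
i=6 t=12 v=9: → [12,16),[10,14); WM=10
i=7 t=14 v=1: → [14,18),[12,16); WM=13; [8,12) fires=2
i=8 t=16 v=2: → [16,20),[14,18); WM=13
i=9 t=17 v=1: → [16,20),[14,18); WM=16; [10,14) fires=9 [12,16) fires=9
i=10 t=15 v=2: DROP (t<16-0); WM=16
i=11 t=17 v=4: → [16,20),[14,18); WM=16
i=12 t=11 v=6: DROP (t<16-0); WM=16
i=13 t=21 v=3: → [20,24),[18,22); WM=20; [14,18) fires=4 [16,20) fires=4
i=14 t=14 v=8: DROP (t<20-0); WM=20
i=15 t=23 v=1: → [22,26),[20,24); WM=22; [18,22) fires=3
i=16 t=23 v=7: → [22,26),[20,24); WM=22

5 10 12 14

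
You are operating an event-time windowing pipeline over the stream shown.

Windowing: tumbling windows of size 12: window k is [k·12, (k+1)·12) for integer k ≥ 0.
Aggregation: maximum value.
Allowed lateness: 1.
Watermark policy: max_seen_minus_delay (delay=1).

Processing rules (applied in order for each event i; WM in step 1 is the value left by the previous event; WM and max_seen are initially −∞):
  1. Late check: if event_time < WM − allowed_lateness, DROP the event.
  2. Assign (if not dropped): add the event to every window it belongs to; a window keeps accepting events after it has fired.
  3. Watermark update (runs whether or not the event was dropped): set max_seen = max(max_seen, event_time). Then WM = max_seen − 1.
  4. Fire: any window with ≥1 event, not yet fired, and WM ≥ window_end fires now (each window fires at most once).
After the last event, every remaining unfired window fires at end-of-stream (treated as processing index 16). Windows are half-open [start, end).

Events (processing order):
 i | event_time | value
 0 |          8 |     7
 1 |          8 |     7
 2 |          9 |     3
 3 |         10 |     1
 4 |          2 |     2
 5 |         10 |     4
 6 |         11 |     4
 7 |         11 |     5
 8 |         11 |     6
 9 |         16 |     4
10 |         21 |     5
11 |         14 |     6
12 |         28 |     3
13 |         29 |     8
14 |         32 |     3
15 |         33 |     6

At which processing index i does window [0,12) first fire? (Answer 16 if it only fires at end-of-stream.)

i=0 t=8 v=7: → [0,12); WM=7
i=1 t=8 v=7: → [0,12); WM=7
i=2 t=9 v=3: → [0,12); WM=8
i=3 t=10 v=1: → [0,12); WM=9
i=4 t=2 v=2: DROP (t<9-1); WM=9
i=5 t=10 v=4: → [0,12); WM=9
i=6 t=11 v=4: → [0,12); WM=10
i=7 t=11 v=5: → [0,12); WM=10
i=8 t=11 v=6: → [0,12); WM=10
i=9 t=16 v=4: → [12,24); WM=15; [0,12) fires=7
i=10 t=21 v=5: → [12,24); WM=20
i=11 t=14 v=6: DROP (t<20-1); WM=20
i=12 t=28 v=3: → [24,36); WM=27; [12,24) fires=5
i=13 t=29 v=8: → [24,36); WM=28
i=14 t=32 v=3: → [24,36); WM=31
i=15 t=33 v=6: → [24,36); WM=32

9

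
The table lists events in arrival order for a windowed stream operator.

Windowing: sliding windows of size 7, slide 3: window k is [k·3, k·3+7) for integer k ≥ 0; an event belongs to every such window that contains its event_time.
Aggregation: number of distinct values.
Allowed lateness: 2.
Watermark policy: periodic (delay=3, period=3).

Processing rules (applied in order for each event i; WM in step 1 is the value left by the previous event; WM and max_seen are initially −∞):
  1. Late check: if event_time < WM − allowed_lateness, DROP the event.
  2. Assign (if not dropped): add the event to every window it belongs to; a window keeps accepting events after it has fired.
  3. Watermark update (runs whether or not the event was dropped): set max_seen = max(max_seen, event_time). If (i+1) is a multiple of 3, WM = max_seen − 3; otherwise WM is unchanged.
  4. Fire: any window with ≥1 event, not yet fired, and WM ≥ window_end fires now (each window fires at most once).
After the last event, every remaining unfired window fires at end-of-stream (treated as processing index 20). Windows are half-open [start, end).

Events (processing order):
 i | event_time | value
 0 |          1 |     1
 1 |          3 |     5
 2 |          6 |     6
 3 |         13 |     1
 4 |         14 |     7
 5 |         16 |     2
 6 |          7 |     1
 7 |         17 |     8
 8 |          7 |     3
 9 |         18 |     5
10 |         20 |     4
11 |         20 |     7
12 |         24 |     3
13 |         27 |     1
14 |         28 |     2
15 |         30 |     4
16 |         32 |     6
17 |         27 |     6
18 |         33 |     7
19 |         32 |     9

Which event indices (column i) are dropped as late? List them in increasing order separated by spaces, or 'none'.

6 8

i=0 t=1 v=1: → [0,7); WM=−∞
i=1 t=3 v=5: → [3,10),[0,7); WM=−∞
i=2 t=6 v=6: → [6,13),[3,10),[0,7); WM=3
i=3 t=13 v=1: → [12,19),[9,16); WM=3
i=4 t=14 v=7: → [12,19),[9,16); WM=3
i=5 t=16 v=2: → [15,22),[12,19); WM=13; [0,7) fires=3 [3,10) fires=2 [6,13) fires=1
i=6 t=7 v=1: DROP (t<13-2); WM=13
i=7 t=17 v=8: → [15,22),[12,19); WM=13
i=8 t=7 v=3: DROP (t<13-2); WM=14
i=9 t=18 v=5: → [18,25),[15,22),[12,19); WM=14
i=10 t=20 v=4: → [18,25),[15,22); WM=14
i=11 t=20 v=7: → [18,25),[15,22); WM=17; [9,16) fires=2
i=12 t=24 v=3: → [24,31),[21,28),[18,25); WM=17
i=13 t=27 v=1: → [27,34),[24,31),[21,28); WM=17
i=14 t=28 v=2: → [27,34),[24,31); WM=25; [12,19) fires=5 [15,22) fires=5 [18,25) fires=4
i=15 t=30 v=4: → [30,37),[27,34),[24,31); WM=25
i=16 t=32 v=6: → [30,37),[27,34); WM=25
i=17 t=27 v=6: → [27,34),[24,31),[21,28); WM=29; [21,28) fires=3
i=18 t=33 v=7: → [33,40),[30,37),[27,34); WM=29
i=19 t=32 v=9: → [30,37),[27,34); WM=29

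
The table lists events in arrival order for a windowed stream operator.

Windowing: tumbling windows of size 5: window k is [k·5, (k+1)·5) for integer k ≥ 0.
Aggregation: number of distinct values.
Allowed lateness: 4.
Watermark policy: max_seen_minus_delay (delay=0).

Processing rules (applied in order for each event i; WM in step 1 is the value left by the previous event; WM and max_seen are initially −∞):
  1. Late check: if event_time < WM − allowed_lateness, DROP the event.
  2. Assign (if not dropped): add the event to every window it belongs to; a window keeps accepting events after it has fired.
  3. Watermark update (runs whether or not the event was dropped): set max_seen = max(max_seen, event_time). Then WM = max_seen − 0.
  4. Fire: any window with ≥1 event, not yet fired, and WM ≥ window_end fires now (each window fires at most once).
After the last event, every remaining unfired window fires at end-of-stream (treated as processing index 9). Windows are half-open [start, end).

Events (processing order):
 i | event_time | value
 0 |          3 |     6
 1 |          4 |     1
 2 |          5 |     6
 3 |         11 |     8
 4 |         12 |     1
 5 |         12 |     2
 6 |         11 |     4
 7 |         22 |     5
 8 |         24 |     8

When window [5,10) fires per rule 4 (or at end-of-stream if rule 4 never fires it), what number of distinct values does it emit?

1

i=0 t=3 v=6: → [0,5); WM=3
i=1 t=4 v=1: → [0,5); WM=4
i=2 t=5 v=6: → [5,10); WM=5; [0,5) fires=2
i=3 t=11 v=8: → [10,15); WM=11; [5,10) fires=1
i=4 t=12 v=1: → [10,15); WM=12
i=5 t=12 v=2: → [10,15); WM=12
i=6 t=11 v=4: → [10,15); WM=12
i=7 t=22 v=5: → [20,25); WM=22; [10,15) fires=4
i=8 t=24 v=8: → [20,25); WM=24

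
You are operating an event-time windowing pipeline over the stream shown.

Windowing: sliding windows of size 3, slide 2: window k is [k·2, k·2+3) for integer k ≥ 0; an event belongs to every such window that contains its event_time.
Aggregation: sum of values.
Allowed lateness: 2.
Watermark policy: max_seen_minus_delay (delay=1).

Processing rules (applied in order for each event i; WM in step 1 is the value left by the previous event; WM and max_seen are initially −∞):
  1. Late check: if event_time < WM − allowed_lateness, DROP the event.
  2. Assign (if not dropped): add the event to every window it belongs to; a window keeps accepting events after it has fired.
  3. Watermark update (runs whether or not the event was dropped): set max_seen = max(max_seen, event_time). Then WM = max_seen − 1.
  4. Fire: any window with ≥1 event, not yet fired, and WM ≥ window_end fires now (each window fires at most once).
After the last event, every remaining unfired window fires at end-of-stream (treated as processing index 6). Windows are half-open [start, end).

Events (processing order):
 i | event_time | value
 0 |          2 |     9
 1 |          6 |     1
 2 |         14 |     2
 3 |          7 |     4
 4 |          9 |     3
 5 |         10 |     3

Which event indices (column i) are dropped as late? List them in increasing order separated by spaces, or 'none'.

i=0 t=2 v=9: → [2,5),[0,3); WM=1
i=1 t=6 v=1: → [6,9),[4,7); WM=5; [0,3) fires=9 [2,5) fires=9
i=2 t=14 v=2: → [14,17),[12,15); WM=13; [4,7) fires=1 [6,9) fires=1
i=3 t=7 v=4: DROP (t<13-2); WM=13
i=4 t=9 v=3: DROP (t<13-2); WM=13
i=5 t=10 v=3: DROP (t<13-2); WM=13

3 4 5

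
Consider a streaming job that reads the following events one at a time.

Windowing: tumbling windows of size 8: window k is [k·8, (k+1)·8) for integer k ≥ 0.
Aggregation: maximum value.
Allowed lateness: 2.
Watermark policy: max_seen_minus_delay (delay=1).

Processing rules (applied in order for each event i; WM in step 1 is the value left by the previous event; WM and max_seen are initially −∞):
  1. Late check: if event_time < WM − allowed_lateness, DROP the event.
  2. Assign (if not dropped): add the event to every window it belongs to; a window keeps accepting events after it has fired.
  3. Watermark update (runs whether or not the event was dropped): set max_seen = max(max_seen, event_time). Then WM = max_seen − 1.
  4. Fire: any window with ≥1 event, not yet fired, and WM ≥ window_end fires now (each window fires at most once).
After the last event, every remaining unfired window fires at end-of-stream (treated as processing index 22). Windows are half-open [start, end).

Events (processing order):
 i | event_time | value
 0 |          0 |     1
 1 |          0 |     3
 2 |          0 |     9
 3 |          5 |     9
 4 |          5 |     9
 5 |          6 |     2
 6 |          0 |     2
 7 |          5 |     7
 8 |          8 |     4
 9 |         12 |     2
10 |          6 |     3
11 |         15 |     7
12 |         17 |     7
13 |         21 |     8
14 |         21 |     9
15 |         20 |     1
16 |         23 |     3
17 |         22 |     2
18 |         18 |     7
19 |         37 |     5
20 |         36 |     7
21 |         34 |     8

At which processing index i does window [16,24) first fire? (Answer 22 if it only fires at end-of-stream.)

i=0 t=0 v=1: → [0,8); WM=-1
i=1 t=0 v=3: → [0,8); WM=-1
i=2 t=0 v=9: → [0,8); WM=-1
i=3 t=5 v=9: → [0,8); WM=4
i=4 t=5 v=9: → [0,8); WM=4
i=5 t=6 v=2: → [0,8); WM=5
i=6 t=0 v=2: DROP (t<5-2); WM=5
i=7 t=5 v=7: → [0,8); WM=5
i=8 t=8 v=4: → [8,16); WM=7
i=9 t=12 v=2: → [8,16); WM=11; [0,8) fires=9
i=10 t=6 v=3: DROP (t<11-2); WM=11
i=11 t=15 v=7: → [8,16); WM=14
i=12 t=17 v=7: → [16,24); WM=16; [8,16) fires=7
i=13 t=21 v=8: → [16,24); WM=20
i=14 t=21 v=9: → [16,24); WM=20
i=15 t=20 v=1: → [16,24); WM=20
i=16 t=23 v=3: → [16,24); WM=22
i=17 t=22 v=2: → [16,24); WM=22
i=18 t=18 v=7: DROP (t<22-2); WM=22
i=19 t=37 v=5: → [32,40); WM=36; [16,24) fires=9
i=20 t=36 v=7: → [32,40); WM=36
i=21 t=34 v=8: → [32,40); WM=36

19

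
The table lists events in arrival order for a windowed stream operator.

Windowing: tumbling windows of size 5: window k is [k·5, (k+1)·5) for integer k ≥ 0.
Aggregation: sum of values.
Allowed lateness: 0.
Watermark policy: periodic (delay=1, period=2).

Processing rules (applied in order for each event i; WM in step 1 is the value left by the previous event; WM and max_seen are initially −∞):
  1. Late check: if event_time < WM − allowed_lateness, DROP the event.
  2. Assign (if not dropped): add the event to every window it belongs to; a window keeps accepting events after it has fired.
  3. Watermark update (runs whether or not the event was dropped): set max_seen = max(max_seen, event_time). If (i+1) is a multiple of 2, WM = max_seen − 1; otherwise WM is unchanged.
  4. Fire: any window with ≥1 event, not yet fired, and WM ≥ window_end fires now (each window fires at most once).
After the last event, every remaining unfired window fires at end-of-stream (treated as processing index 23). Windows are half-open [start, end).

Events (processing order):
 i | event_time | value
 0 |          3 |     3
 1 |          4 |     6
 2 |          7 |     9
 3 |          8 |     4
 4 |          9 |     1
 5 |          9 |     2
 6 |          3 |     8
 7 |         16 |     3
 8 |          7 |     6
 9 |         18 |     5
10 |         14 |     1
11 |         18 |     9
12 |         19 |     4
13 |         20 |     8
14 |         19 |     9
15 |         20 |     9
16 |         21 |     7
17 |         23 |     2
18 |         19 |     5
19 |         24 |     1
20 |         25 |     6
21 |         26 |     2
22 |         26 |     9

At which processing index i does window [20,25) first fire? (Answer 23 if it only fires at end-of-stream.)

21

i=0 t=3 v=3: → [0,5); WM=−∞
i=1 t=4 v=6: → [0,5); WM=3
i=2 t=7 v=9: → [5,10); WM=3
i=3 t=8 v=4: → [5,10); WM=7; [0,5) fires=9
i=4 t=9 v=1: → [5,10); WM=7
i=5 t=9 v=2: → [5,10); WM=8
i=6 t=3 v=8: DROP (t<8-0); WM=8
i=7 t=16 v=3: → [15,20); WM=15; [5,10) fires=16
i=8 t=7 v=6: DROP (t<15-0); WM=15
i=9 t=18 v=5: → [15,20); WM=17
i=10 t=14 v=1: DROP (t<17-0); WM=17
i=11 t=18 v=9: → [15,20); WM=17
i=12 t=19 v=4: → [15,20); WM=17
i=13 t=20 v=8: → [20,25); WM=19
i=14 t=19 v=9: → [15,20); WM=19
i=15 t=20 v=9: → [20,25); WM=19
i=16 t=21 v=7: → [20,25); WM=19
i=17 t=23 v=2: → [20,25); WM=22; [15,20) fires=30
i=18 t=19 v=5: DROP (t<22-0); WM=22
i=19 t=24 v=1: → [20,25); WM=23
i=20 t=25 v=6: → [25,30); WM=23
i=21 t=26 v=2: → [25,30); WM=25; [20,25) fires=27
i=22 t=26 v=9: → [25,30); WM=25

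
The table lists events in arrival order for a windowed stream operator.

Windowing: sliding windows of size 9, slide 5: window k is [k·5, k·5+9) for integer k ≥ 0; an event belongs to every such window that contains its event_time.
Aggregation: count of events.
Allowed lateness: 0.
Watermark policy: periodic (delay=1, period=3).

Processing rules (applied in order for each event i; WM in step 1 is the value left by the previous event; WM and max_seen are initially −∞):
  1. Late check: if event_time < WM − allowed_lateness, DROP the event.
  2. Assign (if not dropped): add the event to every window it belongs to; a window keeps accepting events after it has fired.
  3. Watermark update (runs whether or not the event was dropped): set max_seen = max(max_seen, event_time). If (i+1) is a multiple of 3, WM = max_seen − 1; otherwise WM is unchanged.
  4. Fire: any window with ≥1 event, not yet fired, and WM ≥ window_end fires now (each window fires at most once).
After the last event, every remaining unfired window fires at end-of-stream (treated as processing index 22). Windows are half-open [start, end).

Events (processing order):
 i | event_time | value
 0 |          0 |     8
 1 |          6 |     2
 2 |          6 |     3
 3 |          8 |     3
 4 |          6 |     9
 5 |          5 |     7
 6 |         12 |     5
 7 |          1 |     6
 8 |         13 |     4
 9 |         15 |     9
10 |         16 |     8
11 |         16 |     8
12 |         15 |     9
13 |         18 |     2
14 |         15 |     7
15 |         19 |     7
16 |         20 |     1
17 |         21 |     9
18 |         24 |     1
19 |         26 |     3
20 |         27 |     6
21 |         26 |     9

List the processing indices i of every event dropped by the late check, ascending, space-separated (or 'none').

i=0 t=0 v=8: → [0,9); WM=−∞
i=1 t=6 v=2: → [5,14),[0,9); WM=−∞
i=2 t=6 v=3: → [5,14),[0,9); WM=5
i=3 t=8 v=3: → [5,14),[0,9); WM=5
i=4 t=6 v=9: → [5,14),[0,9); WM=5
i=5 t=5 v=7: → [5,14),[0,9); WM=7
i=6 t=12 v=5: → [10,19),[5,14); WM=7
i=7 t=1 v=6: DROP (t<7-0); WM=7
i=8 t=13 v=4: → [10,19),[5,14); WM=12; [0,9) fires=6
i=9 t=15 v=9: → [15,24),[10,19); WM=12
i=10 t=16 v=8: → [15,24),[10,19); WM=12
i=11 t=16 v=8: → [15,24),[10,19); WM=15; [5,14) fires=7
i=12 t=15 v=9: → [15,24),[10,19); WM=15
i=13 t=18 v=2: → [15,24),[10,19); WM=15
i=14 t=15 v=7: → [15,24),[10,19); WM=17
i=15 t=19 v=7: → [15,24); WM=17
i=16 t=20 v=1: → [20,29),[15,24); WM=17
i=17 t=21 v=9: → [20,29),[15,24); WM=20; [10,19) fires=8
i=18 t=24 v=1: → [20,29); WM=20
i=19 t=26 v=3: → [25,34),[20,29); WM=20
i=20 t=27 v=6: → [25,34),[20,29); WM=26; [15,24) fires=9
i=21 t=26 v=9: → [25,34),[20,29); WM=26

7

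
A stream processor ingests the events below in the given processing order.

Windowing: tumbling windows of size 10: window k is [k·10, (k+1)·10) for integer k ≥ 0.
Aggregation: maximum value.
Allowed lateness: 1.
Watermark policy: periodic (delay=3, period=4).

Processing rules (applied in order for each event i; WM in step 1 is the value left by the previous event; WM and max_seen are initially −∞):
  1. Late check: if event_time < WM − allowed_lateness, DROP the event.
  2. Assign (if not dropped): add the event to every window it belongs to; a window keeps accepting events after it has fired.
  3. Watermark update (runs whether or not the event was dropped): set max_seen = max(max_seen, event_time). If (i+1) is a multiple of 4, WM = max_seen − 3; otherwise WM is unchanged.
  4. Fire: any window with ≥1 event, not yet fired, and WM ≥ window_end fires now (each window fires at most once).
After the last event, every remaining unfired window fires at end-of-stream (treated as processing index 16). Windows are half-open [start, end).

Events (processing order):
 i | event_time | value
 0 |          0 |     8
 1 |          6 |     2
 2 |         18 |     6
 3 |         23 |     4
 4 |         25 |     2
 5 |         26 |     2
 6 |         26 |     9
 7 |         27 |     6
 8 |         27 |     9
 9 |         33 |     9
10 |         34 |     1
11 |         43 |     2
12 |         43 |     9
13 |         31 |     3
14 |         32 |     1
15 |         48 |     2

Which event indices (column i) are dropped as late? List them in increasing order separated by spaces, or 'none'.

13 14

i=0 t=0 v=8: → [0,10); WM=−∞
i=1 t=6 v=2: → [0,10); WM=−∞
i=2 t=18 v=6: → [10,20); WM=−∞
i=3 t=23 v=4: → [20,30); WM=20; [0,10) fires=8 [10,20) fires=6
i=4 t=25 v=2: → [20,30); WM=20
i=5 t=26 v=2: → [20,30); WM=20
i=6 t=26 v=9: → [20,30); WM=20
i=7 t=27 v=6: → [20,30); WM=24
i=8 t=27 v=9: → [20,30); WM=24
i=9 t=33 v=9: → [30,40); WM=24
i=10 t=34 v=1: → [30,40); WM=24
i=11 t=43 v=2: → [40,50); WM=40; [20,30) fires=9 [30,40) fires=9
i=12 t=43 v=9: → [40,50); WM=40
i=13 t=31 v=3: DROP (t<40-1); WM=40
i=14 t=32 v=1: DROP (t<40-1); WM=40
i=15 t=48 v=2: → [40,50); WM=45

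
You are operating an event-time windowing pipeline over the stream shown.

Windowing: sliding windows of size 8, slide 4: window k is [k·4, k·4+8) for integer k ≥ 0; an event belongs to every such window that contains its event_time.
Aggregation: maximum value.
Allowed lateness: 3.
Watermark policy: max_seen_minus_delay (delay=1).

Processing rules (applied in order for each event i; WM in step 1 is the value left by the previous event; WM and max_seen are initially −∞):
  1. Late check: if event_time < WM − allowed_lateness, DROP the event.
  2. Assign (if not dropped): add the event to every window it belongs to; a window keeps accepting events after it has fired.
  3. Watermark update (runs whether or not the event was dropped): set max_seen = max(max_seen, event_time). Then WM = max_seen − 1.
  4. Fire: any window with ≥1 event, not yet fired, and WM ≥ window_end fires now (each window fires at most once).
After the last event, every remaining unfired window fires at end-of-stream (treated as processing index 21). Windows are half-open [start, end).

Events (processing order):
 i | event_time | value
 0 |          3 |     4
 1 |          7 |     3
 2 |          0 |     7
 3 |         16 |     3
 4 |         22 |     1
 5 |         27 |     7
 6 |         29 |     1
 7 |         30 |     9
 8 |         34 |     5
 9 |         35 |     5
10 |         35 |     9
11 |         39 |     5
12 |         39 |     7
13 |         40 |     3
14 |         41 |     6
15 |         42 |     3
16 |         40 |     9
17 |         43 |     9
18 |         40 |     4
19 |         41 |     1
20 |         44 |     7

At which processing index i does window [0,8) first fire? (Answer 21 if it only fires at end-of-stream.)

i=0 t=3 v=4: → [0,8); WM=2
i=1 t=7 v=3: → [4,12),[0,8); WM=6
i=2 t=0 v=7: DROP (t<6-3); WM=6
i=3 t=16 v=3: → [16,24),[12,20); WM=15; [0,8) fires=4 [4,12) fires=3
i=4 t=22 v=1: → [20,28),[16,24); WM=21; [12,20) fires=3
i=5 t=27 v=7: → [24,32),[20,28); WM=26; [16,24) fires=3
i=6 t=29 v=1: → [28,36),[24,32); WM=28; [20,28) fires=7
i=7 t=30 v=9: → [28,36),[24,32); WM=29
i=8 t=34 v=5: → [32,40),[28,36); WM=33; [24,32) fires=9
i=9 t=35 v=5: → [32,40),[28,36); WM=34
i=10 t=35 v=9: → [32,40),[28,36); WM=34
i=11 t=39 v=5: → [36,44),[32,40); WM=38; [28,36) fires=9
i=12 t=39 v=7: → [36,44),[32,40); WM=38
i=13 t=40 v=3: → [40,48),[36,44); WM=39
i=14 t=41 v=6: → [40,48),[36,44); WM=40; [32,40) fires=9
i=15 t=42 v=3: → [40,48),[36,44); WM=41
i=16 t=40 v=9: → [40,48),[36,44); WM=41
i=17 t=43 v=9: → [40,48),[36,44); WM=42
i=18 t=40 v=4: → [40,48),[36,44); WM=42
i=19 t=41 v=1: → [40,48),[36,44); WM=42
i=20 t=44 v=7: → [44,52),[40,48); WM=43

3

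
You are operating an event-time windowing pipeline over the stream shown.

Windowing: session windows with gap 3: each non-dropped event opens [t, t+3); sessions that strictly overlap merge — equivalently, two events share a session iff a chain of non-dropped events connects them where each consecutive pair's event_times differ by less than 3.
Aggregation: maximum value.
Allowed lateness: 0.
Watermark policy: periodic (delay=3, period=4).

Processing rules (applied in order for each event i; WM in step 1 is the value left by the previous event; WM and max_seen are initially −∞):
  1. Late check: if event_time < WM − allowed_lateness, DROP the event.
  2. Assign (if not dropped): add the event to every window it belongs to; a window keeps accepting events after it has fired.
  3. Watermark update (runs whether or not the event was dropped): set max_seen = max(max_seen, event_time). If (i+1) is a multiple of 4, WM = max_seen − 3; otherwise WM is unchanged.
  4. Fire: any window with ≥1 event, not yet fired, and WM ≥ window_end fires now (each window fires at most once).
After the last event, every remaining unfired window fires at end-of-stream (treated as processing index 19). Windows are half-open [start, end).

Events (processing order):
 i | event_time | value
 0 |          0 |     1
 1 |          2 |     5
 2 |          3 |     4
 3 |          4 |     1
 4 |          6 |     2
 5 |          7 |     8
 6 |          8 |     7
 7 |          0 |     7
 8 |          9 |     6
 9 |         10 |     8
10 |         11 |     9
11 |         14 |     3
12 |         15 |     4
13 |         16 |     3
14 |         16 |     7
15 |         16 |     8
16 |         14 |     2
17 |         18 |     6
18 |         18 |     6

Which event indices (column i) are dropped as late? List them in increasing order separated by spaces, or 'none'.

i=0 t=0 v=1: → [0,3); WM=−∞
i=1 t=2 v=5: → [0,5); WM=−∞
i=2 t=3 v=4: → [0,6); WM=−∞
i=3 t=4 v=1: → [0,7); WM=1
i=4 t=6 v=2: → [0,9); WM=1
i=5 t=7 v=8: → [0,10); WM=1
i=6 t=8 v=7: → [0,11); WM=1
i=7 t=0 v=7: DROP (t<1-0); WM=5
i=8 t=9 v=6: → [0,12); WM=5
i=9 t=10 v=8: → [0,13); WM=5
i=10 t=11 v=9: → [0,14); WM=5
i=11 t=14 v=3: → [14,17); WM=11
i=12 t=15 v=4: → [14,18); WM=11
i=13 t=16 v=3: → [14,19); WM=11
i=14 t=16 v=7: → [14,19); WM=11
i=15 t=16 v=8: → [14,19); WM=13
i=16 t=14 v=2: → [14,19); WM=13
i=17 t=18 v=6: → [14,21); WM=13
i=18 t=18 v=6: → [14,21); WM=13

7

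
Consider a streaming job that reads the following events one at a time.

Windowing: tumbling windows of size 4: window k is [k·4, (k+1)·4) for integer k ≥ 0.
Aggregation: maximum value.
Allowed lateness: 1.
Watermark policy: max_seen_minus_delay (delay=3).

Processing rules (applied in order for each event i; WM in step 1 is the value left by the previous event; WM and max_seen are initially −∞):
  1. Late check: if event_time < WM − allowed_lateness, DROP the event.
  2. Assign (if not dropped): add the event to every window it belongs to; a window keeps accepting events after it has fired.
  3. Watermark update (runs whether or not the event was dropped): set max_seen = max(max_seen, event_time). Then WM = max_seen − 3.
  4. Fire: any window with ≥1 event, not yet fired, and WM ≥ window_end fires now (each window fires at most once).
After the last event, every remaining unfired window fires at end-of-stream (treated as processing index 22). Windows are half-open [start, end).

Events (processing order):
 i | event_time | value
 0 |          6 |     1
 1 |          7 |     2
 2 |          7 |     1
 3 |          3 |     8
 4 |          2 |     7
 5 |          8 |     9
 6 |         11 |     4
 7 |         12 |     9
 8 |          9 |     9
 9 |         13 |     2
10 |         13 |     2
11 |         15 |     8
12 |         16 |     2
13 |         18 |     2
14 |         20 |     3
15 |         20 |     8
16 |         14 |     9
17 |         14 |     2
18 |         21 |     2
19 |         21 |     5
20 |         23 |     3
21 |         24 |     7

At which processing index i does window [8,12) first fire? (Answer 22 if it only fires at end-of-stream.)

i=0 t=6 v=1: → [4,8); WM=3
i=1 t=7 v=2: → [4,8); WM=4
i=2 t=7 v=1: → [4,8); WM=4
i=3 t=3 v=8: → [0,4); WM=4; [0,4) fires=8
i=4 t=2 v=7: DROP (t<4-1); WM=4
i=5 t=8 v=9: → [8,12); WM=5
i=6 t=11 v=4: → [8,12); WM=8; [4,8) fires=2
i=7 t=12 v=9: → [12,16); WM=9
i=8 t=9 v=9: → [8,12); WM=9
i=9 t=13 v=2: → [12,16); WM=10
i=10 t=13 v=2: → [12,16); WM=10
i=11 t=15 v=8: → [12,16); WM=12; [8,12) fires=9
i=12 t=16 v=2: → [16,20); WM=13
i=13 t=18 v=2: → [16,20); WM=15
i=14 t=20 v=3: → [20,24); WM=17; [12,16) fires=9
i=15 t=20 v=8: → [20,24); WM=17
i=16 t=14 v=9: DROP (t<17-1); WM=17
i=17 t=14 v=2: DROP (t<17-1); WM=17
i=18 t=21 v=2: → [20,24); WM=18
i=19 t=21 v=5: → [20,24); WM=18
i=20 t=23 v=3: → [20,24); WM=20; [16,20) fires=2
i=21 t=24 v=7: → [24,28); WM=21

11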